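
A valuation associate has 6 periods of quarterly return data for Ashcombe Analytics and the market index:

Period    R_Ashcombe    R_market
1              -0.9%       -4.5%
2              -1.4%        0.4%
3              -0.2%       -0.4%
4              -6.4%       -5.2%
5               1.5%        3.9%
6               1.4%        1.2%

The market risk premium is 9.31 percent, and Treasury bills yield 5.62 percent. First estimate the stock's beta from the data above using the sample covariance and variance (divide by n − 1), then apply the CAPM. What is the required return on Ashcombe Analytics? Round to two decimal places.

11.72%

Mean R_i = (-0.9 − 1.4 − 0.2 − 6.4 + 1.5 + 1.4) / 6 = -1.0000%
Mean R_m = (-4.5 + 0.4 − 0.4 − 5.2 + 3.9 + 1.2) / 6 = -0.7667%
Σ(R_i − R̄_i)(R_m − R̄_m) = 39.7800  ⇒  Cov = 39.7800 / 5 = 7.9560
Σ(R_m − R̄_m)² = 60.7333  ⇒  Var(R_m) = 60.7333 / 5 = 12.1467
β = Cov / Var(R_m) = 7.9560 / 12.1467 = 0.6550
E(R) = R_f + β × MRP = 5.62% + 0.6550 × 9.31% = 11.72%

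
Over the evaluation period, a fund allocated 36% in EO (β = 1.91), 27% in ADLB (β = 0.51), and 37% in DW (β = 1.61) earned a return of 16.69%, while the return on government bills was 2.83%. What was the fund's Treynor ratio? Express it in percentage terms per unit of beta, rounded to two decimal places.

9.75%

β_P = 0.36×1.91 + 0.27×0.51 + 0.37×1.61 = 1.4210
Treynor = (R_P − R_f) / β_P = (16.69% − 2.83%) / 1.4210 = 13.86% / 1.4210 = 9.75%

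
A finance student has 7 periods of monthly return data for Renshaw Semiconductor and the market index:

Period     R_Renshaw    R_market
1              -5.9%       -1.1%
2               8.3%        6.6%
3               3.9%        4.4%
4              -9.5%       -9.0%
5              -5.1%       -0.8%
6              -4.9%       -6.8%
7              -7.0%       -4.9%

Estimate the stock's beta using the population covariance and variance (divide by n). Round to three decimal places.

Mean R_i = (-5.9 + 8.3 + 3.9 − 9.5 − 5.1 − 4.9 − 7.0) / 7 = -2.8857%
Mean R_m = (-1.1 + 6.6 + 4.4 − 9.0 − 0.8 − 6.8 − 4.9) / 7 = -1.6571%
Σ(R_i − R̄_i)(R_m − R̄_m) = 202.1557  ⇒  Cov = 202.1557 / 7 = 28.8794
Σ(R_m − R̄_m)² = 196.7971  ⇒  Var(R_m) = 196.7971 / 7 = 28.1139
β = Cov / Var(R_m) = 28.8794 / 28.1139 = 1.0272

1.027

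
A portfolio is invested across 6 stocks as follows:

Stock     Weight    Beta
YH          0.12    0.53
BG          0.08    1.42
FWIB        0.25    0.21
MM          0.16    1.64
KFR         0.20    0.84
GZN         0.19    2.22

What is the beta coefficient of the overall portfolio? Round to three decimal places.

1.082

β_P = Σ w_i β_i = 0.12×0.53 + 0.08×1.42 + 0.25×0.21 + 0.16×1.64 + 0.20×0.84 + 0.19×2.22 = 1.0819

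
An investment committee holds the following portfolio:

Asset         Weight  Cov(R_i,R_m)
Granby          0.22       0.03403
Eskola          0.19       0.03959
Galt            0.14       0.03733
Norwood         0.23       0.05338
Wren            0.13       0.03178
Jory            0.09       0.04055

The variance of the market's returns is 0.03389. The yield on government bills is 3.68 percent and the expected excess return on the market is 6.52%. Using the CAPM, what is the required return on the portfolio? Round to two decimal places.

11.43%

β_Granby = 0.03403 / 0.03389 = 1.0041
β_Eskola = 0.03959 / 0.03389 = 1.1682
β_Galt = 0.03733 / 0.03389 = 1.1015
β_Norwood = 0.05338 / 0.03389 = 1.5751
β_Wren = 0.03178 / 0.03389 = 0.9377
β_Jory = 0.04055 / 0.03389 = 1.1965
β_P = Σ w_i β_i = 0.22×1.0041 + 0.19×1.1682 + 0.14×1.1015 + 0.23×1.5751 + 0.13×0.9377 + 0.09×1.1965 = 1.1889
E(R_P) = R_f + β_P × MRP = 3.68% + 1.1889 × 6.52% = 11.43%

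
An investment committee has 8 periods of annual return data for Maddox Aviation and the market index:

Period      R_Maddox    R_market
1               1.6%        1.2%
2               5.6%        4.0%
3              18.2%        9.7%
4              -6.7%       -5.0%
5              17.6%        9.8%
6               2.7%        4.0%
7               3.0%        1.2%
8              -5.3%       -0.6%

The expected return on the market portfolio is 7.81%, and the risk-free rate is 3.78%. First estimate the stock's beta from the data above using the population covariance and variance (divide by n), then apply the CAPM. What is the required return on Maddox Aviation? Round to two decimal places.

10.92%

Mean R_i = (1.6 + 5.6 + 18.2 − 6.7 + 17.6 + 2.7 + 3.0 − 5.3) / 8 = 4.5875%
Mean R_m = (1.2 + 4.0 + 9.7 − 5.0 + 9.8 + 4.0 + 1.2 − 0.6) / 8 = 3.0375%
Σ(R_i − R̄_i)(R_m − R̄_m) = 312.9438  ⇒  Cov = 312.9438 / 8 = 39.1180
Σ(R_m − R̄_m)² = 176.5588  ⇒  Var(R_m) = 176.5588 / 8 = 22.0699
β = Cov / Var(R_m) = 39.1180 / 22.0699 = 1.7725
MRP = 7.81% − 3.78% = 4.03%
E(R) = R_f + β × MRP = 3.78% + 1.7725 × 4.03% = 10.92%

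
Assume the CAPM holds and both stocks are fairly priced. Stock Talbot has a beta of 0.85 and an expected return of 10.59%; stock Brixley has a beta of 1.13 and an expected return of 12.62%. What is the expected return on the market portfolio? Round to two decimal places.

Both satisfy E(R) = R_f + β·MRP, so the slope of the SML is
MRP = (12.62% − 10.59%) / (1.13 − 0.85) = 2.03% / 0.28 = 7.2500%
R_f = E(R_Talbot) − β_Talbot·MRP = 10.59% − 0.85 × 7.2500% = 4.4275%
E(R_m) = R_f + MRP = 4.4275% + 7.2500% = 11.68%

11.68%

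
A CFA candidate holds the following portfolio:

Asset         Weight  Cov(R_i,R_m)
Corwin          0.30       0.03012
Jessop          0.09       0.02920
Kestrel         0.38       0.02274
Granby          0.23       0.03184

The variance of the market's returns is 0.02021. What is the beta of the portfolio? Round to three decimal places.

β_Corwin = 0.03012 / 0.02021 = 1.4904
β_Jessop = 0.02920 / 0.02021 = 1.4448
β_Kestrel = 0.02274 / 0.02021 = 1.1252
β_Granby = 0.03184 / 0.02021 = 1.5755
β_P = Σ w_i β_i = 0.30×1.4904 + 0.09×1.4448 + 0.38×1.1252 + 0.23×1.5755 = 1.3671

1.367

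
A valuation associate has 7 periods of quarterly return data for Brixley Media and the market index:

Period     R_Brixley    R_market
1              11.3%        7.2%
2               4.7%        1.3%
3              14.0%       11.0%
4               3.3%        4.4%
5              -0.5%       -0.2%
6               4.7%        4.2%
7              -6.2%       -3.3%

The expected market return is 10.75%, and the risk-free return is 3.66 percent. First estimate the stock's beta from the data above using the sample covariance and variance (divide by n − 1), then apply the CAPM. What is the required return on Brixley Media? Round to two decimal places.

Mean R_i = (11.3 + 4.7 + 14.0 + 3.3 − 0.5 + 4.7 − 6.2) / 7 = 4.4714%
Mean R_m = (7.2 + 1.3 + 11.0 + 4.4 − 0.2 + 4.2 − 3.3) / 7 = 3.5143%
Σ(R_i − R̄_i)(R_m − R̄_m) = 186.2929  ⇒  Cov = 186.2929 / 6 = 31.0488
Σ(R_m − R̄_m)² = 136.0086  ⇒  Var(R_m) = 136.0086 / 6 = 22.6681
β = Cov / Var(R_m) = 31.0488 / 22.6681 = 1.3697
MRP = 10.75% − 3.66% = 7.09%
E(R) = R_f + β × MRP = 3.66% + 1.3697 × 7.09% = 13.37%

13.37%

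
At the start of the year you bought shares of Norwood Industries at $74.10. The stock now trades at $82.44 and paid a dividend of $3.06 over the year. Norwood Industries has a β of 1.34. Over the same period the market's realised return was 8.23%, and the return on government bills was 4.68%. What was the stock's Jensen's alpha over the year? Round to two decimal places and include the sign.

Realised HPR = (P1 + D1 − P0) / P0 = (82.44 + 3.06 − 74.10) / 74.10 = 11.40 / 74.10 = 15.3846%
MRP = 8.23% − 4.68% = 3.55%
CAPM required = R_f + β·MRP = 4.68% + 1.34 × 3.55% = 9.4370%
α = realised − required = 15.3846% − 9.4370% = +5.95%

+5.95%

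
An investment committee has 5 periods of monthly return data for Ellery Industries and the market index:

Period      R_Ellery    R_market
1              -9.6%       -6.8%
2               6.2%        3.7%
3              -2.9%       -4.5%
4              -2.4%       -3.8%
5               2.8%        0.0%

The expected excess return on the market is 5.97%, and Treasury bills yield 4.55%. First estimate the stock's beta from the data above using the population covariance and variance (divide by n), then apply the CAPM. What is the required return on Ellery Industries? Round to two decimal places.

Mean R_i = (-9.6 + 6.2 − 2.9 − 2.4 + 2.8) / 5 = -1.1800%
Mean R_m = (-6.8 + 3.7 − 4.5 − 3.8 + 0.0) / 5 = -2.2800%
Σ(R_i − R̄_i)(R_m − R̄_m) = 96.9380  ⇒  Cov = 96.9380 / 5 = 19.3876
Σ(R_m − R̄_m)² = 68.6280  ⇒  Var(R_m) = 68.6280 / 5 = 13.7256
β = Cov / Var(R_m) = 19.3876 / 13.7256 = 1.4125
E(R) = R_f + β × MRP = 4.55% + 1.4125 × 5.97% = 12.98%

12.98%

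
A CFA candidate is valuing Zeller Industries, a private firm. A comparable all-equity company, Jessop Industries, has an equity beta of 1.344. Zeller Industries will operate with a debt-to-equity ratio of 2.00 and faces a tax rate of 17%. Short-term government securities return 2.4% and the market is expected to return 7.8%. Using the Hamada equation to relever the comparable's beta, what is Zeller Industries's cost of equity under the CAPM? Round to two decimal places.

21.71%

β_L = β_U × [1 + (1 − t)(D/E)] = 1.344 × [1 + (1 − 0.17) × 2.00]
    = 1.344 × [1 + 0.83 × 2.00] = 1.344 × 2.6600 = 3.5750
MRP = 7.8% − 2.4% = 5.40%
E(R) = R_f + β_L × MRP = 2.4% + 3.5750 × 5.4% = 21.71%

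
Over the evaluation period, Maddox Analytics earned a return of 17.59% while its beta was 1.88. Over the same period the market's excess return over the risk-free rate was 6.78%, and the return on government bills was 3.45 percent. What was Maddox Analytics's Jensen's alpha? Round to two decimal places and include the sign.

CAPM benchmark = R_f + β(R_m − R_f) = 3.45% + 1.88 × 6.78% = 16.1964%
α = actual − benchmark = 17.59% − 16.1964% = +1.39%

+1.39%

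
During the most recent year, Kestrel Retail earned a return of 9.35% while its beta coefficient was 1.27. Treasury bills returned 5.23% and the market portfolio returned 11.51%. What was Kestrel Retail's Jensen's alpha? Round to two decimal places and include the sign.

Market excess return = 11.51% − 5.23% = 6.28%
CAPM benchmark = R_f + β(R_m − R_f) = 5.23% + 1.27 × 6.28% = 13.2056%
α = actual − benchmark = 9.35% − 13.2056% = -3.86%

-3.86%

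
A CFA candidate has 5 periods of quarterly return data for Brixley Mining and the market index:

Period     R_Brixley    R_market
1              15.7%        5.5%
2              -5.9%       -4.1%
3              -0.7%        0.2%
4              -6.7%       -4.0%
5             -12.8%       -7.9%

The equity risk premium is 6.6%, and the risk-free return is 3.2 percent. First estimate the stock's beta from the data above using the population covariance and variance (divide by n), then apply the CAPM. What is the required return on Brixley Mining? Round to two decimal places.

Mean R_i = (15.7 − 5.9 − 0.7 − 6.7 − 12.8) / 5 = -2.0800%
Mean R_m = (5.5 − 4.1 + 0.2 − 4.0 − 7.9) / 5 = -2.0600%
Σ(R_i − R̄_i)(R_m − R̄_m) = 216.8960  ⇒  Cov = 216.8960 / 5 = 43.3792
Σ(R_m − R̄_m)² = 104.2920  ⇒  Var(R_m) = 104.2920 / 5 = 20.8584
β = Cov / Var(R_m) = 43.3792 / 20.8584 = 2.0797
E(R) = R_f + β × MRP = 3.2% + 2.0797 × 6.6% = 16.93%

16.93%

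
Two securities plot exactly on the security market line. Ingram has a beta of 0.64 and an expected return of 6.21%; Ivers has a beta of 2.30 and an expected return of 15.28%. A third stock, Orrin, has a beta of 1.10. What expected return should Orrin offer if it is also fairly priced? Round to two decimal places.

MRP (SML slope) = (15.28% − 6.21%) / (2.30 − 0.64) = 9.07% / 1.66 = 5.4639%
R_f (intercept) = 6.21% − 0.64 × 5.4639% = 2.7131%
E(R_Orrin) = R_f + β × MRP = 2.7131% + 1.10 × 5.4639% = 8.72%

8.72%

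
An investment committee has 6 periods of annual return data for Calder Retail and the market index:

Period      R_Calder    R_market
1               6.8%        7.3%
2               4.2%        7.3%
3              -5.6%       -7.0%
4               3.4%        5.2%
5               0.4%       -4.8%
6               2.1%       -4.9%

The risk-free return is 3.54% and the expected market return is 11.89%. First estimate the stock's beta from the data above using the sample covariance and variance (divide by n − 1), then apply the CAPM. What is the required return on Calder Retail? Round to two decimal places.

7.90%

Mean R_i = (6.8 + 4.2 − 5.6 + 3.4 + 0.4 + 2.1) / 6 = 1.8833%
Mean R_m = (7.3 + 7.3 − 7.0 + 5.2 − 4.8 − 4.9) / 6 = 0.5167%
Σ(R_i − R̄_i)(R_m − R̄_m) = 119.1317  ⇒  Cov = 119.1317 / 5 = 23.8263
Σ(R_m − R̄_m)² = 228.0683  ⇒  Var(R_m) = 228.0683 / 5 = 45.6137
β = Cov / Var(R_m) = 23.8263 / 45.6137 = 0.5223
MRP = 11.89% − 3.54% = 8.35%
E(R) = R_f + β × MRP = 3.54% + 0.5223 × 8.35% = 7.90%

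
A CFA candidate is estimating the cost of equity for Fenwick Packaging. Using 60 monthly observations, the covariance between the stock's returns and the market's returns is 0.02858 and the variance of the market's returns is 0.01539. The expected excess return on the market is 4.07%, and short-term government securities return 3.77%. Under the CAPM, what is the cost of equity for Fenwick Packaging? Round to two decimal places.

β = Cov(R_i, R_m) / Var(R_m) = 0.02858 / 0.01539 = 1.8571
E(R) = R_f + β × MRP = 3.77% + 1.8571 × 4.07% = 11.33%

11.33%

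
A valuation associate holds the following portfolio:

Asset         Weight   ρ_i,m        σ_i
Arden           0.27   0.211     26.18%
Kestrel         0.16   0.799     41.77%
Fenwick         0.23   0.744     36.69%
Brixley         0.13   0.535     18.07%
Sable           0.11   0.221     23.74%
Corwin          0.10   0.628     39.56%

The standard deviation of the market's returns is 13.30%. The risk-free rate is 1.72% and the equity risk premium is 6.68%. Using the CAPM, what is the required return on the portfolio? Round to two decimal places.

10.47%

β_Arden = 0.211 × 26.18% / 13.30% = 0.4153
β_Kestrel = 0.799 × 41.77% / 13.30% = 2.5093
β_Fenwick = 0.744 × 36.69% / 13.30% = 2.0524
β_Brixley = 0.535 × 18.07% / 13.30% = 0.7269
β_Sable = 0.221 × 23.74% / 13.30% = 0.3945
β_Corwin = 0.628 × 39.56% / 13.30% = 1.8679
β_P = Σ w_i β_i = 0.27×0.4153 + 0.16×2.5093 + 0.23×2.0524 + 0.13×0.7269 + 0.11×0.3945 + 0.10×1.8679 = 1.3104
E(R_P) = R_f + β_P × MRP = 1.72% + 1.3104 × 6.68% = 10.47%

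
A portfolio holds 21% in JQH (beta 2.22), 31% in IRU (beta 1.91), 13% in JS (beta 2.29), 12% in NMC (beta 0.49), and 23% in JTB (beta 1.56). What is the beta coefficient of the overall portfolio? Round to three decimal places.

1.774

β_P = Σ w_i β_i = 0.21×2.22 + 0.31×1.91 + 0.13×2.29 + 0.12×0.49 + 0.23×1.56 = 1.7736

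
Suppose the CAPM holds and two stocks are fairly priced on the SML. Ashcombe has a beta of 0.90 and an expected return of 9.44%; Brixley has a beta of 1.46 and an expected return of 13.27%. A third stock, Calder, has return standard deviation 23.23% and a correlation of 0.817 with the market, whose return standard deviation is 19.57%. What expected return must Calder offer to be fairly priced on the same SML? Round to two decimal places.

9.92%

MRP = (13.27% − 9.44%) / (1.46 − 0.90) = 6.8393%
R_f = 9.44% − 0.90 × 6.8393% = 3.2846%
β_Calder = ρ·σ_i/σ_m = 0.817 × 23.23 / 19.57 = 0.9698
E(R_Calder) = R_f + β × MRP = 3.2846% + 0.9698 × 6.8393% = 9.92%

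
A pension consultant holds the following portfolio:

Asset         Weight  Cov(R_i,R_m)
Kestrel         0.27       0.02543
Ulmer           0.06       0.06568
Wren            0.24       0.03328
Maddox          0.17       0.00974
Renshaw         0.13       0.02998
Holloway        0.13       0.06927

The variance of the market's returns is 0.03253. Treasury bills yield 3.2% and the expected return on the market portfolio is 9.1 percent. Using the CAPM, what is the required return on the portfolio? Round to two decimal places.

9.25%

β_Kestrel = 0.02543 / 0.03253 = 0.7817
β_Ulmer = 0.06568 / 0.03253 = 2.0191
β_Wren = 0.03328 / 0.03253 = 1.0231
β_Maddox = 0.00974 / 0.03253 = 0.2994
β_Renshaw = 0.02998 / 0.03253 = 0.9216
β_Holloway = 0.06927 / 0.03253 = 2.1294
β_P = Σ w_i β_i = 0.27×0.7817 + 0.06×2.0191 + 0.24×1.0231 + 0.17×0.2994 + 0.13×0.9216 + 0.13×2.1294 = 1.0253
MRP = 9.1% − 3.2% = 5.90%
E(R_P) = R_f + β_P × MRP = 3.2% + 1.0253 × 5.9% = 9.25%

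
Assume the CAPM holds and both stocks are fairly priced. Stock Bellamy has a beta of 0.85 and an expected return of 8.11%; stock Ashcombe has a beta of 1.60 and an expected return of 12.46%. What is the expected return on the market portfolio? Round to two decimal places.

Both satisfy E(R) = R_f + β·MRP, so the slope of the SML is
MRP = (12.46% − 8.11%) / (1.60 − 0.85) = 4.35% / 0.75 = 5.8000%
R_f = E(R_Bellamy) − β_Bellamy·MRP = 8.11% − 0.85 × 5.8000% = 3.1800%
E(R_m) = R_f + MRP = 3.1800% + 5.8000% = 8.98%

8.98%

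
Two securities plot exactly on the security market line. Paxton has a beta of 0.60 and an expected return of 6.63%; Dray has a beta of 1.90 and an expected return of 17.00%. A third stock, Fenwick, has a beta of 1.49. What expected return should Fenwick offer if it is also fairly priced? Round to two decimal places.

13.73%

MRP (SML slope) = (17.00% − 6.63%) / (1.90 − 0.60) = 10.37% / 1.30 = 7.9769%
R_f (intercept) = 6.63% − 0.60 × 7.9769% = 1.8439%
E(R_Fenwick) = R_f + β × MRP = 1.8439% + 1.49 × 7.9769% = 13.73%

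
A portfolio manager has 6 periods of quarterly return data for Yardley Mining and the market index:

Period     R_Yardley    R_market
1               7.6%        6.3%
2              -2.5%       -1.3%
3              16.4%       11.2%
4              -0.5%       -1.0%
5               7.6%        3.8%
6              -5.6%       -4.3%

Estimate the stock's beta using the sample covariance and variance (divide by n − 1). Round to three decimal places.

Mean R_i = (7.6 − 2.5 + 16.4 − 0.5 + 7.6 − 5.6) / 6 = 3.8333%
Mean R_m = (6.3 − 1.3 + 11.2 − 1.0 + 3.8 − 4.3) / 6 = 2.4500%
Σ(R_i − R̄_i)(R_m − R̄_m) = 231.9200  ⇒  Cov = 231.9200 / 5 = 46.3840
Σ(R_m − R̄_m)² = 164.7350  ⇒  Var(R_m) = 164.7350 / 5 = 32.9470
β = Cov / Var(R_m) = 46.3840 / 32.9470 = 1.4078

1.408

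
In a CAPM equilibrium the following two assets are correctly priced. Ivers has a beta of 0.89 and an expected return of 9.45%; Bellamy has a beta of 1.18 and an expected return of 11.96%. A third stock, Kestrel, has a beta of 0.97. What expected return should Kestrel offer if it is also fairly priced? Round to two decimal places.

10.14%

MRP (SML slope) = (11.96% − 9.45%) / (1.18 − 0.89) = 2.51% / 0.29 = 8.6552%
R_f (intercept) = 9.45% − 0.89 × 8.6552% = 1.7469%
E(R_Kestrel) = R_f + β × MRP = 1.7469% + 0.97 × 8.6552% = 10.14%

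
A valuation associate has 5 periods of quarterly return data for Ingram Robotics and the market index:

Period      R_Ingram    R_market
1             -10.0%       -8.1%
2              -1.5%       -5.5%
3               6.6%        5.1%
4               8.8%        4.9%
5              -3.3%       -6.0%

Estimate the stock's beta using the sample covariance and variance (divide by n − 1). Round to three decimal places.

1.144

Mean R_i = (-10.0 − 1.5 + 6.6 + 8.8 − 3.3) / 5 = 0.1200%
Mean R_m = (-8.1 − 5.5 + 5.1 + 4.9 − 6.0) / 5 = -1.9200%
Σ(R_i − R̄_i)(R_m − R̄_m) = 186.9820  ⇒  Cov = 186.9820 / 4 = 46.7455
Σ(R_m − R̄_m)² = 163.4480  ⇒  Var(R_m) = 163.4480 / 4 = 40.8620
β = Cov / Var(R_m) = 46.7455 / 40.8620 = 1.1440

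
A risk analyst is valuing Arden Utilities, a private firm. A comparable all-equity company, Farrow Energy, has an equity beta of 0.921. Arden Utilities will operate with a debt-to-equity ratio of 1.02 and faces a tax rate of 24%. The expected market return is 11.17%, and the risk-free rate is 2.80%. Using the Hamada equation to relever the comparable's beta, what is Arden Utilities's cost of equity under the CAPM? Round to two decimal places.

16.48%

β_L = β_U × [1 + (1 − t)(D/E)] = 0.921 × [1 + (1 − 0.24) × 1.02]
    = 0.921 × [1 + 0.76 × 1.02] = 0.921 × 1.7752 = 1.6350
MRP = 11.17% − 2.80% = 8.37%
E(R) = R_f + β_L × MRP = 2.80% + 1.6350 × 8.37% = 16.48%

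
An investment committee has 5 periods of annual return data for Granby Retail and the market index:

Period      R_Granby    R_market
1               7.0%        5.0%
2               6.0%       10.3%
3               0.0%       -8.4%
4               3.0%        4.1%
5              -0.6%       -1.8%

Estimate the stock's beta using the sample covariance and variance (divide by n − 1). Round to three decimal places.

Mean R_i = (7.0 + 6.0 + 0.0 + 3.0 − 0.6) / 5 = 3.0800%
Mean R_m = (5.0 + 10.3 − 8.4 + 4.1 − 1.8) / 5 = 1.8400%
Σ(R_i − R̄_i)(R_m − R̄_m) = 81.8440  ⇒  Cov = 81.8440 / 4 = 20.4610
Σ(R_m − R̄_m)² = 204.7720  ⇒  Var(R_m) = 204.7720 / 4 = 51.1930
β = Cov / Var(R_m) = 20.4610 / 51.1930 = 0.3997

0.400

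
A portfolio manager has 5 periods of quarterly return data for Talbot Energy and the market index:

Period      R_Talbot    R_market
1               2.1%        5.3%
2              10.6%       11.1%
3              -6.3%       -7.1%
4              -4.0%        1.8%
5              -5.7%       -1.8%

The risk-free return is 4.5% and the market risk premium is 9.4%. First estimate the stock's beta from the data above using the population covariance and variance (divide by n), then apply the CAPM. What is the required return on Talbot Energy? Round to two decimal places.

Mean R_i = (2.1 + 10.6 − 6.3 − 4.0 − 5.7) / 5 = -0.6600%
Mean R_m = (5.3 + 11.1 − 7.1 + 1.8 − 1.8) / 5 = 1.8600%
Σ(R_i − R̄_i)(R_m − R̄_m) = 182.7180  ⇒  Cov = 182.7180 / 5 = 36.5436
Σ(R_m − R̄_m)² = 190.8920  ⇒  Var(R_m) = 190.8920 / 5 = 38.1784
β = Cov / Var(R_m) = 36.5436 / 38.1784 = 0.9572
E(R) = R_f + β × MRP = 4.5% + 0.9572 × 9.4% = 13.50%

13.50%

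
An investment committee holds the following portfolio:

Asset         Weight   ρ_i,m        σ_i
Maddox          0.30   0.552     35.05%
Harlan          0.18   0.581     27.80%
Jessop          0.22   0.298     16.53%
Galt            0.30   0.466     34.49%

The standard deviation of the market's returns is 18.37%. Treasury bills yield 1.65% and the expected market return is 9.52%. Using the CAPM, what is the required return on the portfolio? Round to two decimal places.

7.91%

β_Maddox = 0.552 × 35.05% / 18.37% = 1.0532
β_Harlan = 0.581 × 27.80% / 18.37% = 0.8792
β_Jessop = 0.298 × 16.53% / 18.37% = 0.2682
β_Galt = 0.466 × 34.49% / 18.37% = 0.8749
β_P = Σ w_i β_i = 0.30×1.0532 + 0.18×0.8792 + 0.22×0.2682 + 0.30×0.8749 = 0.7957
MRP = 9.52% − 1.65% = 7.87%
E(R_P) = R_f + β_P × MRP = 1.65% + 0.7957 × 7.87% = 7.91%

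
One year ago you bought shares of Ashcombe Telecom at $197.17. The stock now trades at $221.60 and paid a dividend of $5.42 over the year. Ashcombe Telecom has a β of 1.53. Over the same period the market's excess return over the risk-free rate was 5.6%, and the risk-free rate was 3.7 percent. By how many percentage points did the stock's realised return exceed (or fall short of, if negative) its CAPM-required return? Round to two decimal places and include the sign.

Realised HPR = (P1 + D1 − P0) / P0 = (221.60 + 5.42 − 197.17) / 197.17 = 29.85 / 197.17 = 15.1392%
CAPM required = R_f + β·MRP = 3.7% + 1.53 × 5.6% = 12.2680%
α = realised − required = 15.1392% − 12.2680% = +2.87%

+2.87%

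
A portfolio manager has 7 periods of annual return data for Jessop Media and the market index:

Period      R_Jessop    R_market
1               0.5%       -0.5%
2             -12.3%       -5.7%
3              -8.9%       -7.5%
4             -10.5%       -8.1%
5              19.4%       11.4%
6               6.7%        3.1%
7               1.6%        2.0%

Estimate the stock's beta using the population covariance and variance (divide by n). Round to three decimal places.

1.578

Mean R_i = (0.5 − 12.3 − 8.9 − 10.5 + 19.4 + 6.7 + 1.6) / 7 = -0.5000%
Mean R_m = (-0.5 − 5.7 − 7.5 − 8.1 + 11.4 + 3.1 + 2.0) / 7 = -0.7571%
Σ(R_i − R̄_i)(R_m − R̄_m) = 464.1400  ⇒  Cov = 464.1400 / 7 = 66.3057
Σ(R_m − R̄_m)² = 294.1571  ⇒  Var(R_m) = 294.1571 / 7 = 42.0224
β = Cov / Var(R_m) = 66.3057 / 42.0224 = 1.5779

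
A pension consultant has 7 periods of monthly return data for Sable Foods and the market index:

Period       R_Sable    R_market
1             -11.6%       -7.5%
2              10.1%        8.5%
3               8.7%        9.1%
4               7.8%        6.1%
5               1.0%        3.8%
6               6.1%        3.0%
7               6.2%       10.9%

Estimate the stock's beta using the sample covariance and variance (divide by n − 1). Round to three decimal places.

Mean R_i = (-11.6 + 10.1 + 8.7 + 7.8 + 1.0 + 6.1 + 6.2) / 7 = 4.0429%
Mean R_m = (-7.5 + 8.5 + 9.1 + 6.1 + 3.8 + 3.0 + 10.9) / 7 = 4.8429%
Σ(R_i − R̄_i)(R_m − R̄_m) = 252.2271  ⇒  Cov = 252.2271 / 6 = 42.0379
Σ(R_m − R̄_m)² = 226.5971  ⇒  Var(R_m) = 226.5971 / 6 = 37.7662
β = Cov / Var(R_m) = 42.0379 / 37.7662 = 1.1131

1.113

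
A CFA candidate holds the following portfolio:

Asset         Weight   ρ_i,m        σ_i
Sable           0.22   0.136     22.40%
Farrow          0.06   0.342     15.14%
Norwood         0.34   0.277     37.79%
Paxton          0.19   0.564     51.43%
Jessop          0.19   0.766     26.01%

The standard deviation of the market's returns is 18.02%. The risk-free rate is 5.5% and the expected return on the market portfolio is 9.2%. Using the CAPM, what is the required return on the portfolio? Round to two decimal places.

8.34%

β_Sable = 0.136 × 22.40% / 18.02% = 0.1691
β_Farrow = 0.342 × 15.14% / 18.02% = 0.2873
β_Norwood = 0.277 × 37.79% / 18.02% = 0.5809
β_Paxton = 0.564 × 51.43% / 18.02% = 1.6097
β_Jessop = 0.766 × 26.01% / 18.02% = 1.1056
β_P = Σ w_i β_i = 0.22×0.1691 + 0.06×0.2873 + 0.34×0.5809 + 0.19×1.6097 + 0.19×1.1056 = 0.7679
MRP = 9.2% − 5.5% = 3.70%
E(R_P) = R_f + β_P × MRP = 5.5% + 0.7679 × 3.7% = 8.34%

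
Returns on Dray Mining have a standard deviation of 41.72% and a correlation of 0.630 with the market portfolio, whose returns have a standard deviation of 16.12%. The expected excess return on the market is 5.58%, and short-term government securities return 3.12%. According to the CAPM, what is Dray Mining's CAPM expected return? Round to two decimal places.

12.22%

β = ρ × σ_i / σ_m = 0.630 × 41.72% / 16.12% = 1.6305
E(R) = 3.12% + 1.6305 × 5.58% = 12.22%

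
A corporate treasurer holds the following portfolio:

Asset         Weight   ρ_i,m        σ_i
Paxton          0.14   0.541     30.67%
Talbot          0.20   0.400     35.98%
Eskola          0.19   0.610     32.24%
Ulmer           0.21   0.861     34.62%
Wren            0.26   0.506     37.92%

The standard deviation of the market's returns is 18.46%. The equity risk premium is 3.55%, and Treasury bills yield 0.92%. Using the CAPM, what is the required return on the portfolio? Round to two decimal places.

4.80%

β_Paxton = 0.541 × 30.67% / 18.46% = 0.8988
β_Talbot = 0.400 × 35.98% / 18.46% = 0.7796
β_Eskola = 0.610 × 32.24% / 18.46% = 1.0654
β_Ulmer = 0.861 × 34.62% / 18.46% = 1.6147
β_Wren = 0.506 × 37.92% / 18.46% = 1.0394
β_P = Σ w_i β_i = 0.14×0.8988 + 0.20×0.7796 + 0.19×1.0654 + 0.21×1.6147 + 0.26×1.0394 = 1.0935
E(R_P) = R_f + β_P × MRP = 0.92% + 1.0935 × 3.55% = 4.80%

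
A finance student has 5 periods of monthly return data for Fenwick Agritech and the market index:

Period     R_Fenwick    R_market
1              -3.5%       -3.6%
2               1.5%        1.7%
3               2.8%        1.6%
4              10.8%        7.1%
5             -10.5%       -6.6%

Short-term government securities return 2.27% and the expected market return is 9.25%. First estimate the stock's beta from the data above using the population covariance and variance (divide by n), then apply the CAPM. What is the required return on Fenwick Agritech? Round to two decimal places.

Mean R_i = (-3.5 + 1.5 + 2.8 + 10.8 − 10.5) / 5 = 0.2200%
Mean R_m = (-3.6 + 1.7 + 1.6 + 7.1 − 6.6) / 5 = 0.0400%
Σ(R_i − R̄_i)(R_m − R̄_m) = 165.5660  ⇒  Cov = 165.5660 / 5 = 33.1132
Σ(R_m − R̄_m)² = 112.3720  ⇒  Var(R_m) = 112.3720 / 5 = 22.4744
β = Cov / Var(R_m) = 33.1132 / 22.4744 = 1.4734
MRP = 9.25% − 2.27% = 6.98%
E(R) = R_f + β × MRP = 2.27% + 1.4734 × 6.98% = 12.55%

12.55%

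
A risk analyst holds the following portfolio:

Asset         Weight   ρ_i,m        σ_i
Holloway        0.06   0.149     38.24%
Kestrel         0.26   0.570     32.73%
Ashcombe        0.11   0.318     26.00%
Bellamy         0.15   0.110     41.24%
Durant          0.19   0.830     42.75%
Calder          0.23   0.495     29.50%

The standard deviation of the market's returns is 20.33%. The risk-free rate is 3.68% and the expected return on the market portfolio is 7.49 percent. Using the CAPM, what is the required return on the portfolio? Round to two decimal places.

6.84%

β_Holloway = 0.149 × 38.24% / 20.33% = 0.2803
β_Kestrel = 0.570 × 32.73% / 20.33% = 0.9177
β_Ashcombe = 0.318 × 26.00% / 20.33% = 0.4067
β_Bellamy = 0.110 × 41.24% / 20.33% = 0.2231
β_Durant = 0.830 × 42.75% / 20.33% = 1.7453
β_Calder = 0.495 × 29.50% / 20.33% = 0.7183
β_P = Σ w_i β_i = 0.06×0.2803 + 0.26×0.9177 + 0.11×0.4067 + 0.15×0.2231 + 0.19×1.7453 + 0.23×0.7183 = 0.8304
MRP = 7.49% − 3.68% = 3.81%
E(R_P) = R_f + β_P × MRP = 3.68% + 0.8304 × 3.81% = 6.84%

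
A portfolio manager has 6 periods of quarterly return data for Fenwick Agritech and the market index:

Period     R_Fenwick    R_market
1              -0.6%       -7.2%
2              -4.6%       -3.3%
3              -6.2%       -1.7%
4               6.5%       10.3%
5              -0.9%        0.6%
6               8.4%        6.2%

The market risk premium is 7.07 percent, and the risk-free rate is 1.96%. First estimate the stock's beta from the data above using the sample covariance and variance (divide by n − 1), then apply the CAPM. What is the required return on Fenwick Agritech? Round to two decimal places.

Mean R_i = (-0.6 − 4.6 − 6.2 + 6.5 − 0.9 + 8.4) / 6 = 0.4333%
Mean R_m = (-7.2 − 3.3 − 1.7 + 10.3 + 0.6 + 6.2) / 6 = 0.8167%
Σ(R_i − R̄_i)(R_m − R̄_m) = 146.4067  ⇒  Cov = 146.4067 / 5 = 29.2813
Σ(R_m − R̄_m)² = 206.5083  ⇒  Var(R_m) = 206.5083 / 5 = 41.3017
β = Cov / Var(R_m) = 29.2813 / 41.3017 = 0.7090
E(R) = R_f + β × MRP = 1.96% + 0.7090 × 7.07% = 6.97%

6.97%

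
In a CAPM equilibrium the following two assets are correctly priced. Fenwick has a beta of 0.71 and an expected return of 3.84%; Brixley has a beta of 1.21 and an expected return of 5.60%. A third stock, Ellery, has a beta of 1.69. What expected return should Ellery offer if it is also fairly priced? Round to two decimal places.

MRP (SML slope) = (5.60% − 3.84%) / (1.21 − 0.71) = 1.76% / 0.50 = 3.5200%
R_f (intercept) = 3.84% − 0.71 × 3.5200% = 1.3408%
E(R_Ellery) = R_f + β × MRP = 1.3408% + 1.69 × 3.5200% = 7.29%

7.29%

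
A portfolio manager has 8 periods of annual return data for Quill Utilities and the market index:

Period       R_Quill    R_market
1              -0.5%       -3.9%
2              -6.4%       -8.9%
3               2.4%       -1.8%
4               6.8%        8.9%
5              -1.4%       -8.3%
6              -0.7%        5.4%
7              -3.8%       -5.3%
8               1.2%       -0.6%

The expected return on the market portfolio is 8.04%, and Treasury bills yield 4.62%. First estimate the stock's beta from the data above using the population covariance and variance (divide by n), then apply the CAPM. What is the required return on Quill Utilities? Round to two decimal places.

Mean R_i = (-0.5 − 6.4 + 2.4 + 6.8 − 1.4 − 0.7 − 3.8 + 1.2) / 8 = -0.3000%
Mean R_m = (-3.9 − 8.9 − 1.8 + 8.9 − 8.3 + 5.4 − 5.3 − 0.6) / 8 = -1.8125%
Σ(R_i − R̄_i)(R_m − R̄_m) = 138.0200  ⇒  Cov = 138.0200 / 8 = 17.2525
Σ(R_m − R̄_m)² = 277.0888  ⇒  Var(R_m) = 277.0888 / 8 = 34.6361
β = Cov / Var(R_m) = 17.2525 / 34.6361 = 0.4981
MRP = 8.04% − 4.62% = 3.42%
E(R) = R_f + β × MRP = 4.62% + 0.4981 × 3.42% = 6.32%

6.32%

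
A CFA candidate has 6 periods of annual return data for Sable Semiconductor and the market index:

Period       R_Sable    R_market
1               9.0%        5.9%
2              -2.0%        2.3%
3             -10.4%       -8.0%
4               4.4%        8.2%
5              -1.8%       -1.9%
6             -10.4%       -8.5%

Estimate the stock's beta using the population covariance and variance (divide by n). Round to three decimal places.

Mean R_i = (9.0 − 2.0 − 10.4 + 4.4 − 1.8 − 10.4) / 6 = -1.8667%
Mean R_m = (5.9 + 2.3 − 8.0 + 8.2 − 1.9 − 8.5) / 6 = -0.3333%
Σ(R_i − R̄_i)(R_m − R̄_m) = 255.8667  ⇒  Cov = 255.8667 / 6 = 42.6445
Σ(R_m − R̄_m)² = 246.5333  ⇒  Var(R_m) = 246.5333 / 6 = 41.0889
β = Cov / Var(R_m) = 42.6445 / 41.0889 = 1.0379

1.038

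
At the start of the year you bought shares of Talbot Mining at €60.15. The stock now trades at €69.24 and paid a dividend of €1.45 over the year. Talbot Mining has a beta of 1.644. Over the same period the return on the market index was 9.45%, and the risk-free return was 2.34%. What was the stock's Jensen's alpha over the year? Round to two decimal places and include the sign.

+3.49%

Realised HPR = (P1 + D1 − P0) / P0 = (69.24 + 1.45 − 60.15) / 60.15 = 10.54 / 60.15 = 17.5229%
MRP = 9.45% − 2.34% = 7.11%
CAPM required = R_f + β·MRP = 2.34% + 1.644 × 7.11% = 14.02884%
α = realised − required = 17.5229% − 14.02884% = +3.49%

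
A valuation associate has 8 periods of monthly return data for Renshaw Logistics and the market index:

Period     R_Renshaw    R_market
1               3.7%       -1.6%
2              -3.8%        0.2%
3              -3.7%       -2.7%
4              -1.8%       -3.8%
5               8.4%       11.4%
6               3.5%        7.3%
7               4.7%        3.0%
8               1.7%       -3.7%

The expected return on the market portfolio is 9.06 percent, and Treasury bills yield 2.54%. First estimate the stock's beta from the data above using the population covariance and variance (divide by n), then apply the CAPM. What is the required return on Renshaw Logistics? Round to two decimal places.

Mean R_i = (3.7 − 3.8 − 3.7 − 1.8 + 8.4 + 3.5 + 4.7 + 1.7) / 8 = 1.5875%
Mean R_m = (-1.6 + 0.2 − 2.7 − 3.8 + 11.4 + 7.3 + 3.0 − 3.7) / 8 = 1.2625%
Σ(R_i − R̄_i)(R_m − R̄_m) = 123.2363  ⇒  Cov = 123.2363 / 8 = 15.4045
Σ(R_m − R̄_m)² = 217.5188  ⇒  Var(R_m) = 217.5188 / 8 = 27.1899
β = Cov / Var(R_m) = 15.4045 / 27.1899 = 0.5666
MRP = 9.06% − 2.54% = 6.52%
E(R) = R_f + β × MRP = 2.54% + 0.5666 × 6.52% = 6.23%

6.23%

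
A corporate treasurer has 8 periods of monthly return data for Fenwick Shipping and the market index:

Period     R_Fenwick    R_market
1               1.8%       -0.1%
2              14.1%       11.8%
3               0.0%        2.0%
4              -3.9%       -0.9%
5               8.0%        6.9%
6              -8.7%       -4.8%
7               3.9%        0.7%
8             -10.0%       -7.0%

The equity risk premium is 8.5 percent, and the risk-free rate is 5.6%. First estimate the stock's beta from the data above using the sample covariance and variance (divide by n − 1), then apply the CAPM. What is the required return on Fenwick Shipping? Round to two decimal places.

Mean R_i = (1.8 + 14.1 + 0.0 − 3.9 + 8.0 − 8.7 + 3.9 − 10.0) / 8 = 0.6500%
Mean R_m = (-0.1 + 11.8 + 2.0 − 0.9 + 6.9 − 4.8 + 0.7 − 7.0) / 8 = 1.0750%
Σ(R_i − R̄_i)(R_m − R̄_m) = 333.8100  ⇒  Cov = 333.8100 / 7 = 47.6871
Σ(R_m − R̄_m)² = 254.9550  ⇒  Var(R_m) = 254.9550 / 7 = 36.4221
β = Cov / Var(R_m) = 47.6871 / 36.4221 = 1.3093
E(R) = R_f + β × MRP = 5.6% + 1.3093 × 8.5% = 16.73%

16.73%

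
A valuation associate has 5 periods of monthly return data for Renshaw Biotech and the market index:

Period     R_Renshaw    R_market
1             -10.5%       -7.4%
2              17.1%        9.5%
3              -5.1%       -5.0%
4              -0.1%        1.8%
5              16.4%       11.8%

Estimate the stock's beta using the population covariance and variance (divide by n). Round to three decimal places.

Mean R_i = (-10.5 + 17.1 − 5.1 − 0.1 + 16.4) / 5 = 3.5600%
Mean R_m = (-7.4 + 9.5 − 5.0 + 1.8 + 11.8) / 5 = 2.1400%
Σ(R_i − R̄_i)(R_m − R̄_m) = 420.8980  ⇒  Cov = 420.8980 / 5 = 84.1796
Σ(R_m − R̄_m)² = 289.5920  ⇒  Var(R_m) = 289.5920 / 5 = 57.9184
β = Cov / Var(R_m) = 84.1796 / 57.9184 = 1.4534

1.453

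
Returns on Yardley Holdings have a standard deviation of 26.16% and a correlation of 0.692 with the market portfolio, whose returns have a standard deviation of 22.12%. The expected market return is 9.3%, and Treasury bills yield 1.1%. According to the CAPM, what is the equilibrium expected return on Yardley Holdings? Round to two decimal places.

β = ρ × σ_i / σ_m = 0.692 × 26.16% / 22.12% = 0.8184
MRP = 9.3% − 1.1% = 8.20%
E(R) = 1.1% + 0.8184 × 8.2% = 7.81%

7.81%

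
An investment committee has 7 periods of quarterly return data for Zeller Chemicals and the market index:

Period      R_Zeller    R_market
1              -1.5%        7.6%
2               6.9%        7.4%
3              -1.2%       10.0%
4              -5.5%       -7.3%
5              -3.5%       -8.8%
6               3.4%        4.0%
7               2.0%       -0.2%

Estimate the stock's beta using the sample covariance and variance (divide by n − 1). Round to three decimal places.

Mean R_i = (-1.5 + 6.9 − 1.2 − 5.5 − 3.5 + 3.4 + 2.0) / 7 = 0.0857%
Mean R_m = (7.6 + 7.4 + 10.0 − 7.3 − 8.8 + 4.0 − 0.2) / 7 = 1.8143%
Σ(R_i − R̄_i)(R_m − R̄_m) = 110.7214  ⇒  Cov = 110.7214 / 6 = 18.4536
Σ(R_m − R̄_m)² = 336.2486  ⇒  Var(R_m) = 336.2486 / 6 = 56.0414
β = Cov / Var(R_m) = 18.4536 / 56.0414 = 0.3293

0.329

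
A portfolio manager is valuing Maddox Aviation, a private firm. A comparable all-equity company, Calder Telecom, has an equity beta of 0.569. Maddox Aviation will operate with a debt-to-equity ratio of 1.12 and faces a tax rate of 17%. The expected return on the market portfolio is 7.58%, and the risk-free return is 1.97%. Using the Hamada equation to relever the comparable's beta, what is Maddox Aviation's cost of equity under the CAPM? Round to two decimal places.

β_L = β_U × [1 + (1 − t)(D/E)] = 0.569 × [1 + (1 − 0.17) × 1.12]
    = 0.569 × [1 + 0.83 × 1.12] = 0.569 × 1.9296 = 1.0979
MRP = 7.58% − 1.97% = 5.61%
E(R) = R_f + β_L × MRP = 1.97% + 1.0979 × 5.61% = 8.13%

8.13%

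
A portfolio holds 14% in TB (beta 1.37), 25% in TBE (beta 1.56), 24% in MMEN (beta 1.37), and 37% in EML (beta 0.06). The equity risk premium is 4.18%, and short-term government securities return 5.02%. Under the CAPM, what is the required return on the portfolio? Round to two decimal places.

8.92%

β_P = Σ w_i β_i = 0.14×1.37 + 0.25×1.56 + 0.24×1.37 + 0.37×0.06 = 0.9328
E(R_P) = R_f + β_P × MRP = 5.02% + 0.9328 × 4.18% = 8.92%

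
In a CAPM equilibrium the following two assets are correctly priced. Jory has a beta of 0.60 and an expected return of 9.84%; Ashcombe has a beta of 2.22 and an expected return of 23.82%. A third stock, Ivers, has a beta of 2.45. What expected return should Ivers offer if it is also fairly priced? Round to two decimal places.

MRP (SML slope) = (23.82% − 9.84%) / (2.22 − 0.60) = 13.98% / 1.62 = 8.6296%
R_f (intercept) = 9.84% − 0.60 × 8.6296% = 4.6622%
E(R_Ivers) = R_f + β × MRP = 4.6622% + 2.45 × 8.6296% = 25.80%

25.80%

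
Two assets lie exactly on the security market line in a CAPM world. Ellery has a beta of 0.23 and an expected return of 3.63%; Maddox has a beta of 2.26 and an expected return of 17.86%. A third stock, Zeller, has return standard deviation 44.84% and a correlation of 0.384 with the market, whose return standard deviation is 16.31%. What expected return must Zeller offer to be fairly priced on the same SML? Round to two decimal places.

MRP = (17.86% − 3.63%) / (2.26 − 0.23) = 7.0099%
R_f = 3.63% − 0.23 × 7.0099% = 2.0177%
β_Zeller = ρ·σ_i/σ_m = 0.384 × 44.84 / 16.31 = 1.0557
E(R_Zeller) = R_f + β × MRP = 2.0177% + 1.0557 × 7.0099% = 9.42%

9.42%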